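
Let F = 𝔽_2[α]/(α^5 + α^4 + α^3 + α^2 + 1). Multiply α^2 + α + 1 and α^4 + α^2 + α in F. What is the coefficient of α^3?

Multiply in 𝔽_2[α]: (α^2 + α + 1)·(α^4 + α^2 + α) = α^6 + α^5 + α.
Reduce using α^5 ≡ α^4 + α^3 + α^2 + 1 (mod α^5 + α^4 + α^3 + α^2 + 1).
Reduced: α^4 + α^3.

1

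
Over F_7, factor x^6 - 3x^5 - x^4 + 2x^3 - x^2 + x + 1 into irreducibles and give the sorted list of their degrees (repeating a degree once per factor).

1, 1, 2, 2

Write h(x) = x^6 - 3x^5 - x^4 + 2x^3 - x^2 + x + 1.
Linear factors from roots: (x - 1), (x + 1).
Complete factorization: h(x) = (x + 1)·(x - 1)·(x^2 - 2x + 2)·(x^2 - x + 3).
Factor degrees with multiplicity: 1 + 1 + 2 + 2 = 6.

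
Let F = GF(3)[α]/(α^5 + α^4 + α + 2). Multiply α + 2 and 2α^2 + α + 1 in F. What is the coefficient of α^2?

2

Multiply in GF(3)[α]: (α + 2)·(2α^2 + α + 1) = 2α^3 + 2α^2 + 2.
Reduced: 2α^3 + 2α^2 + 2.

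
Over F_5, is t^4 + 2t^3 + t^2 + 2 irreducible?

Write P(t) = t^4 + 2t^3 + t^2 + 2.
Check for roots in F_5: P(0) = 2; P(1) = 1; P(2) = 3; P(3) = 1; P(4) = 2.
No roots, so no linear factors.
Degree-2 irreducible divisors: test the 10 monic irreducibles of degree 2 over GF(5).
None of them divide P (all give nonzero remainder).
No irreducible factor of degree ≤ 2 exists, so P is irreducible over GF(5).

Yes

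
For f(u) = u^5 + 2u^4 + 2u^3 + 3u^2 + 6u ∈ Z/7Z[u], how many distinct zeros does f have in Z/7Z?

Evaluate at each of the 7 elements of Z/7Z:
f(0) = 0 → root; f(1) = 0 → root; f(2) = 6; f(3) = 0 → root; f(4) = 0 → root; f(5) = 5; f(6) = 3.
Roots: {0, 1, 3, 4}.

4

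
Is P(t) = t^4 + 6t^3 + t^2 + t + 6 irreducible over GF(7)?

Yes

Check for roots in GF(7): P(0) = 6; P(1) = 1; P(2) = 6; P(3) = 2; P(4) = 1; P(5) = 4; P(6) = 1.
No roots, so no linear factors.
Degree-2 irreducible divisors: test the 21 monic irreducibles of degree 2 over GF(7).
None of them divide P (all give nonzero remainder).
No irreducible factor of degree ≤ 2 exists, so P is irreducible over GF(7).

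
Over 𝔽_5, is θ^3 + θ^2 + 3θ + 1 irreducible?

Yes

Write f(θ) = θ^3 + θ^2 + 3θ + 1.
Check for roots in 𝔽_5: f(0) = 1; f(1) = 1; f(2) = 4; f(3) = 1; f(4) = 3.
No roots. A degree-3 polynomial over a field with no linear factor is irreducible.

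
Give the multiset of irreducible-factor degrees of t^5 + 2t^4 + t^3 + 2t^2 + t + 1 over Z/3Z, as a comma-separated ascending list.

2, 3

Write h(t) = t^5 + 2t^4 + t^3 + 2t^2 + t + 1.
Roots in Z/3Z: h(0) = 1; h(1) = 2; h(2) = 2.
Complete factorization: h(t) = (t^2 + t + 2)·(t^3 + t^2 + t + 2).
Factor degrees with multiplicity: 2 + 3 = 5.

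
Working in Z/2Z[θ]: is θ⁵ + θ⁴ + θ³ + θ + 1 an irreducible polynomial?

Yes

Write g(θ) = θ⁵ + θ⁴ + θ³ + θ + 1.
Check for roots in Z/2Z: g(0) = 1; g(1) = 1.
No roots, so no linear factors.
Monic irreducibles of degree 2 over GF(2): θ² + θ + 1.
None of them divide g (all give nonzero remainder).
No irreducible factor of degree ≤ 2 exists, so g is irreducible over GF(2).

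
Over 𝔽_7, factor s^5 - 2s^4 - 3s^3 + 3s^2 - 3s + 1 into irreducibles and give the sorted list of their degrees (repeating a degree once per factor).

1, 1, 1, 2

Write f(s) = s^5 - 2s^4 - 3s^3 + 3s^2 - 3s + 1.
Linear factors from roots: (s + 3), (s + 2), (s + 1).
Complete factorization: f(s) = (s + 1)·(s + 2)·(s + 3)·(s^2 - s - 1).
Factor degrees with multiplicity: 1 + 1 + 1 + 2 = 5.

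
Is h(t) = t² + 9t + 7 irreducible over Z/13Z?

Check each element of Z/13Z for a root: h(0)=7, h(1)=4, h(2)=3, h(3)=4, h(4)=7, h(5)=12, h(6)=6, h(7)=2, h(8)=0, h(9)=0, h(10)=2, h(11)=6, h(12)=12.
h(8) = 0, so (t − 8) divides h(t); h is reducible.

No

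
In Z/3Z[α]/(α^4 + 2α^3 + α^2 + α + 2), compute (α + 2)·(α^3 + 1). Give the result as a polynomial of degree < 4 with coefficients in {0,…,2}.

Multiply in Z/3Z[α]: (α + 2)·(α^3 + 1) = α^4 + 2α^3 + α + 2.
Reduce using α^4 ≡ α^3 + 2α^2 + 2α + 1 (mod α^4 + 2α^3 + α^2 + α + 2).
Reduced: 2α^2.

2α^2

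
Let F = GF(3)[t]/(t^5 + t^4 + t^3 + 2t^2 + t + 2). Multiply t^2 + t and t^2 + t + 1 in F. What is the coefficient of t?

1

Multiply in GF(3)[t]: (t^2 + t)·(t^2 + t + 1) = t^4 + 2t^3 + 2t^2 + t.
Reduced: t^4 + 2t^3 + 2t^2 + t.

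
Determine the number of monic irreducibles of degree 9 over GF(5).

217000

By the necklace-counting formula, N_5(9) = (1/9) Σ_{d|9} μ(9/d)·5^d.
Divisors of 9: 1, 3, 9; μ(9/d) for each: 0, -1, 1.
Σ = − 5^3 + 5^9 = 1953000.
N = 1953000/9 = 217000.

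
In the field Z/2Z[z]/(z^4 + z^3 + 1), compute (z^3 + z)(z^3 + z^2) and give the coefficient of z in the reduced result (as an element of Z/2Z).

Multiply in Z/2Z[z]: (z^3 + z)·(z^3 + z^2) = z^6 + z^5 + z^4 + z^3.
Reduce using z^4 ≡ z^3 + 1 (mod z^4 + z^3 + 1).
Reduced: z^2 + 1.

0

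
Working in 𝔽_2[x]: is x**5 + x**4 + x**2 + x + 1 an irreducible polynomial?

Write f(x) = x**5 + x**4 + x**2 + x + 1.
Check for roots in 𝔽_2: f(0) = 1; f(1) = 1.
No roots, so no linear factors.
Monic irreducibles of degree 2 over GF(2): x**2 + x + 1.
None of them divide f (all give nonzero remainder).
No irreducible factor of degree ≤ 2 exists, so f is irreducible over GF(2).

Yes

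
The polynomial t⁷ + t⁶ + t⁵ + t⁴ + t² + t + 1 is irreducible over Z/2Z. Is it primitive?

Yes

Write f(t) = t⁷ + t⁶ + t⁵ + t⁴ + t² + t + 1.
|GF(2^7)^×| = 2^7 − 1 = 127. Prime factorization: 127 = 127.
f is primitive ⇔ t has order 127 in GF(2)[t]/(f), i.e. t^(127/q) ≠ 1 for each prime q | 127.
t^(1) mod f = t.
None equal 1, so t has full order 127; f is primitive.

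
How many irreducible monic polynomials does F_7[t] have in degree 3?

x^(7^3) − x is the product of all monic irreducibles of degree dividing 3; Möbius inversion gives N = (1/3) Σ μ(3/d)·7^d.
Divisors of 3: 1, 3; μ(3/d) for each: -1, 1.
Σ = − 7^1 + 7^3 = 336.
N = 336/3 = 112.

112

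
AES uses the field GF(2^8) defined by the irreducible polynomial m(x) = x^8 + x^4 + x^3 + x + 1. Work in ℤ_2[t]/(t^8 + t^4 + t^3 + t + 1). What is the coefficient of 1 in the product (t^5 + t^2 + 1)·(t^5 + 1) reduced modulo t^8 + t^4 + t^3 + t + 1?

1

Multiply in ℤ_2[t]: (t^5 + t^2 + 1)·(t^5 + 1) = t^10 + t^7 + t^2 + 1.
Reduce using t^8 ≡ t^4 + t^3 + t + 1 (mod t^8 + t^4 + t^3 + t + 1).
Reduced: t^7 + t^6 + t^5 + t^3 + 1.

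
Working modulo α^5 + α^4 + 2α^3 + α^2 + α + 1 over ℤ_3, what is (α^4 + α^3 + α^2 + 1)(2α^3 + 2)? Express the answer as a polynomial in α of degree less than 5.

2α^4 + 2α^2 + 2α + 1

Multiply in ℤ_3[α]: (α^4 + α^3 + α^2 + 1)·(2α^3 + 2) = 2α^7 + 2α^6 + 2α^5 + 2α^4 + α^3 + 2α^2 + 2.
Reduce using α^5 ≡ 2α^4 + α^3 + 2α^2 + 2α + 2 (mod α^5 + α^4 + 2α^3 + α^2 + α + 1).
Reduced: 2α^4 + 2α^2 + 2α + 1.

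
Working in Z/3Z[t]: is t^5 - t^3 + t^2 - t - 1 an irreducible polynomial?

Yes

Write P(t) = t^5 - t^3 + t^2 - t - 1.
Check for roots in Z/3Z: P(0) = 2; P(1) = 2; P(2) = 1.
No roots, so no linear factors.
Monic irreducibles of degree 2 over GF(3): t^2 + 1, t^2 + t - 1, t^2 - t - 1.
None of them divide P (all give nonzero remainder).
No irreducible factor of degree ≤ 2 exists, so P is irreducible over GF(3).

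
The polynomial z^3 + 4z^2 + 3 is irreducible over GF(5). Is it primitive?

Yes

Write f(z) = z^3 + 4z^2 + 3.
|GF(5^3)^×| = 5^3 − 1 = 124. Prime factorization: 124 = 2^2·31.
f is primitive ⇔ z has order 124 in GF(5)[z]/(f), i.e. z^(124/q) ≠ 1 for each prime q | 124.
z^(62) mod f = 4.
z^(4) mod f = z^2 + 2z + 2.
None equal 1, so z has full order 124; f is primitive.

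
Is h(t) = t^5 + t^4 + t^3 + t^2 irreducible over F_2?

No

Check for roots in F_2: h(0) = 0 → root; h(1) = 0 → root.
h(0) = 0, so (t) divides h(t); h is reducible.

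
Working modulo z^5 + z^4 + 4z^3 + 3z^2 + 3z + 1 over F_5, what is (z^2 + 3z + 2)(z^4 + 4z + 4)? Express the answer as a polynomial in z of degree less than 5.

Multiply in F_5[z]: (z^2 + 3z + 2)·(z^4 + 4z + 4) = z^6 + 3z^5 + 2z^4 + 4z^3 + z^2 + 3.
Reduce using z^5 ≡ 4z^4 + z^3 + 2z^2 + 2z + 4 (mod z^5 + z^4 + 4z^3 + 3z^2 + 3z + 1).
Reduced: z^4 + 3z^3 + 2z^2 + 3z + 1.

z^4 + 3z^3 + 2z^2 + 3z + 1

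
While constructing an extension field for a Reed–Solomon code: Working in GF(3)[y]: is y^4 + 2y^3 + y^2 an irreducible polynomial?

Write h(y) = y^4 + 2y^3 + y^2.
Check for roots in GF(3): h(0) = 0 → root; h(1) = 1; h(2) = 0 → root.
h(0) = 0, so (y) divides h(y); h is reducible.

No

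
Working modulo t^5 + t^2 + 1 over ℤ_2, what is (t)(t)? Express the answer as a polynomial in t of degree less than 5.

Multiply in ℤ_2[t]: (t)·(t) = t^2.
Reduced: t^2.

t^2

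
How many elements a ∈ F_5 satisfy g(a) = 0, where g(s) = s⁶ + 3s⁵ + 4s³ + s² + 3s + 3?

3

Evaluate at each of the 5 elements of F_5:
g(0) = 3; g(1) = 0 → root; g(2) = 0 → root; g(3) = 2; g(4) = 0 → root.
Roots: {1, 2, 4}.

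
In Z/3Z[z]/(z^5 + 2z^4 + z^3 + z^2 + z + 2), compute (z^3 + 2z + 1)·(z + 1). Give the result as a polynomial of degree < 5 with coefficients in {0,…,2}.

Multiply in Z/3Z[z]: (z^3 + 2z + 1)·(z + 1) = z^4 + z^3 + 2z^2 + 1.
Reduced: z^4 + z^3 + 2z^2 + 1.

z^4 + z^3 + 2z^2 + 1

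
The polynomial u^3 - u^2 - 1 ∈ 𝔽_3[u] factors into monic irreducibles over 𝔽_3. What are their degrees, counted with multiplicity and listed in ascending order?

Write h(u) = u^3 - u^2 - 1.
Roots in 𝔽_3: h(0) = 2; h(1) = 2; h(2) = 0 → root.
Linear factors from roots: (u + 1).
Complete factorization: h(u) = (u + 1)·(u^2 + u - 1).
Factor degrees with multiplicity: 1 + 2 = 3.

1, 2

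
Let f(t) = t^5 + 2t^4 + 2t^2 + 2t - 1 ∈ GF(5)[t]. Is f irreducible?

Check for roots in GF(5): f(0) = 4; f(1) = 1; f(2) = 0 → root; f(3) = 3; f(4) = 0 → root.
f(2) = 0, so (t − 2) divides f(t); f is reducible.

No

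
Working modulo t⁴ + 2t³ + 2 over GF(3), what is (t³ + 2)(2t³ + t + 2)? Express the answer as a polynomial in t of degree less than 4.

Multiply in GF(3)[t]: (t³ + 2)·(2t³ + t + 2) = 2t⁶ + t⁴ + 2t + 1.
Reduce using t⁴ ≡ t³ + 1 (mod t⁴ + 2t³ + 2).
Reduced: 2t² + t + 1.

2t^2 + t + 1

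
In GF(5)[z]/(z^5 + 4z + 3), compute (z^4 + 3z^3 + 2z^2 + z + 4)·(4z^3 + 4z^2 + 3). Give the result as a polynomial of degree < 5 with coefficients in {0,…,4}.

3z^3 + z^2 + 2

Multiply in GF(5)[z]: (z^4 + 3z^3 + 2z^2 + z + 4)·(4z^3 + 4z^2 + 3) = 4z^7 + z^6 + 4z^3 + 2z^2 + 3z + 2.
Reduce using z^5 ≡ z + 2 (mod z^5 + 4z + 3).
Reduced: 3z^3 + z^2 + 2.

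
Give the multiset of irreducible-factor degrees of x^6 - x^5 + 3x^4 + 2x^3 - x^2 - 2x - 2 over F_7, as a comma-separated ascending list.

1, 1, 2, 2

Write f(x) = x^6 - x^5 + 3x^4 + 2x^3 - x^2 - 2x - 2.
Linear factors from roots: (x - 1), (x + 2).
Complete factorization: f(x) = (x + 2)·(x - 1)·(x^2 + 2x + 3)·(x^2 + 3x - 2).
Factor degrees with multiplicity: 1 + 1 + 2 + 2 = 6.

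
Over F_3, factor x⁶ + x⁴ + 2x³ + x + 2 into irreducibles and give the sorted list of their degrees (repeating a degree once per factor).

Write f(x) = x⁶ + x⁴ + 2x³ + x + 2.
Roots in F_3: f(0) = 2; f(1) = 1; f(2) = 1.
Complete factorization: f(x) = (x⁶ + x⁴ + 2x³ + x + 2).
Factor degrees with multiplicity: 6 = 6.

6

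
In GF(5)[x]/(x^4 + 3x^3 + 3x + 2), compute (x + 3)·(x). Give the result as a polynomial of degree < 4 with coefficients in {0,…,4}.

x^2 + 3x

Multiply in GF(5)[x]: (x + 3)·(x) = x^2 + 3x.
Reduced: x^2 + 3x.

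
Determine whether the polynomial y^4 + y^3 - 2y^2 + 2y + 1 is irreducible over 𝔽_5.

Write h(y) = y^4 + y^3 - 2y^2 + 2y + 1.
Check for roots in 𝔽_5: h(0) = 1; h(1) = 3; h(2) = 1; h(3) = 2; h(4) = 2.
No roots, so no linear factors.
Degree-2 irreducible divisors: test the 10 monic irreducibles of degree 2 over GF(5).
None of them divide h (all give nonzero remainder).
No irreducible factor of degree ≤ 2 exists, so h is irreducible over GF(5).

Yes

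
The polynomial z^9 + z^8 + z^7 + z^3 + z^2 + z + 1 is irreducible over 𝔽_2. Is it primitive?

Yes

Write f(z) = z^9 + z^8 + z^7 + z^3 + z^2 + z + 1.
|GF(2^9)^×| = 2^9 − 1 = 511. Prime factorization: 511 = 7·73.
f is primitive ⇔ z has order 511 in GF(2)[z]/(f), i.e. z^(511/q) ≠ 1 for each prime q | 511.
z^(73) mod f = z^7 + z^6 + z^5 + z^4 + z^3.
z^(7) mod f = z^7.
None equal 1, so z has full order 511; f is primitive.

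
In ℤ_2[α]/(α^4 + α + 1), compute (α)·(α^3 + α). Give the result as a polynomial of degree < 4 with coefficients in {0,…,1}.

α^2 + α + 1

Multiply in ℤ_2[α]: (α)·(α^3 + α) = α^4 + α^2.
Reduce using α^4 ≡ α + 1 (mod α^4 + α + 1).
Reduced: α^2 + α + 1.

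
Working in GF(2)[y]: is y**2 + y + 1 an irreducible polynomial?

Yes

Write P(y) = y**2 + y + 1.
Check for roots in GF(2): P(0) = 1; P(1) = 1.
No roots. A degree-2 polynomial over a field with no linear factor is irreducible.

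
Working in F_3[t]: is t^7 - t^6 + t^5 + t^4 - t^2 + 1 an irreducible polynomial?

Yes

Write P(t) = t^7 - t^6 + t^5 + t^4 - t^2 + 1.
Check for roots in F_3: P(0) = 1; P(1) = 2; P(2) = 1.
No roots, so no linear factors.
Monic irreducibles of degree 2 over GF(3): t^2 + 1, t^2 + t - 1, t^2 - t - 1.
None of them divide P (all give nonzero remainder).
Degree-3 irreducible divisors: test the 8 monic irreducibles of degree 3 over GF(3).
None of them divide P (all give nonzero remainder).
No irreducible factor of degree ≤ 3 exists, so P is irreducible over GF(3).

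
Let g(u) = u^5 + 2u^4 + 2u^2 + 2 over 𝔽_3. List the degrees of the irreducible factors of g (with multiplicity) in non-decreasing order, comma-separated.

Roots in 𝔽_3: g(0) = 2; g(1) = 1; g(2) = 2.
Complete factorization: g(u) = (u^5 + 2u^4 + 2u^2 + 2).
Factor degrees with multiplicity: 5 = 5.

5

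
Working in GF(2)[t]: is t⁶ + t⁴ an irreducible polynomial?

Write h(t) = t⁶ + t⁴.
Check for roots in GF(2): h(0) = 0 → root; h(1) = 0 → root.
h(0) = 0, so (t) divides h(t); h is reducible.

No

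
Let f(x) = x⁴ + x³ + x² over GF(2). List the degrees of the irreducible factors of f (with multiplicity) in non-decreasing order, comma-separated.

1, 1, 2

Roots in GF(2): f(0) = 0 → root; f(1) = 1.
Linear factors from roots: (x).
Complete factorization: f(x) = (x)^2·(x² + x + 1).
Factor degrees with multiplicity: 1 + 1 + 2 = 4.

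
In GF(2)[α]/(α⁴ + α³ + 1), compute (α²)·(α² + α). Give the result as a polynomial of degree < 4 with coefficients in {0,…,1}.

Multiply in GF(2)[α]: (α²)·(α² + α) = α⁴ + α³.
Reduce using α⁴ ≡ α³ + 1 (mod α⁴ + α³ + 1).
Reduced: 1.

1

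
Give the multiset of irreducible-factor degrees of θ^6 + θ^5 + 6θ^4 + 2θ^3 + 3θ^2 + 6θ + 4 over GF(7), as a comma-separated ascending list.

Write f(θ) = θ^6 + θ^5 + 6θ^4 + 2θ^3 + 3θ^2 + 6θ + 4.
Linear factors from roots: (θ + 4), (θ + 3).
Complete factorization: f(θ) = (θ + 4)·(θ + 3)^2·(θ^3 + 5θ^2 + 4).
Factor degrees with multiplicity: 1 + 1 + 1 + 3 = 6.

1, 1, 1, 3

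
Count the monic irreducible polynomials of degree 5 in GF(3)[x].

Gauss's count: N_{3}(5) = (1/5) Σ_{d|5} μ(5/d)·3^d.
Divisors of 5: 1, 5; μ(5/d) for each: -1, 1.
Σ = − 3^1 + 3^5 = 240.
N = 240/5 = 48.

48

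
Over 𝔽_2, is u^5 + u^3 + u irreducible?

Write g(u) = u^5 + u^3 + u.
Check for roots in 𝔽_2: g(0) = 0 → root; g(1) = 1.
g(0) = 0, so (u) divides g(u); g is reducible.

No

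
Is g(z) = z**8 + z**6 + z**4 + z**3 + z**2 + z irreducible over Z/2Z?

Check for roots in Z/2Z: g(0) = 0 → root; g(1) = 0 → root.
g(0) = 0, so (z) divides g(z); g is reducible.

No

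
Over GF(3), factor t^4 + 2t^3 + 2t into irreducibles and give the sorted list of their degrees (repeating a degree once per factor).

Write f(t) = t^4 + 2t^3 + 2t.
Roots in GF(3): f(0) = 0 → root; f(1) = 2; f(2) = 0 → root.
Linear factors from roots: (t), (t + 1).
Complete factorization: f(t) = (t)·(t + 1)·(t^2 + t + 2).
Factor degrees with multiplicity: 1 + 1 + 2 = 4.

1, 1, 2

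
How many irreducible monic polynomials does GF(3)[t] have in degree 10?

5880

x^(3^10) − x is the product of all monic irreducibles of degree dividing 10; Möbius inversion gives N = (1/10) Σ μ(10/d)·3^d.
Divisors of 10: 1, 2, 5, 10; μ(10/d) for each: 1, -1, -1, 1.
Σ = 3^1 − 3^2 − 3^5 + 3^10 = 58800.
N = 58800/10 = 5880.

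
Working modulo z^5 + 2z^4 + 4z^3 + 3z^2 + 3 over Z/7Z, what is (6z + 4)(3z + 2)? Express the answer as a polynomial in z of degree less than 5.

4z^2 + 3z + 1

Multiply in Z/7Z[z]: (6z + 4)·(3z + 2) = 4z^2 + 3z + 1.
Reduced: 4z^2 + 3z + 1.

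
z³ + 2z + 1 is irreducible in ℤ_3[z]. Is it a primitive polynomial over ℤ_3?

Write f(z) = z³ + 2z + 1.
|GF(3^3)^×| = 3^3 − 1 = 26. Prime factorization: 26 = 2·13.
f is primitive ⇔ z has order 26 in GF(3)[z]/(f), i.e. z^(26/q) ≠ 1 for each prime q | 26.
z^(13) mod f = 2.
z^(2) mod f = z².
None equal 1, so z has full order 26; f is primitive.

Yes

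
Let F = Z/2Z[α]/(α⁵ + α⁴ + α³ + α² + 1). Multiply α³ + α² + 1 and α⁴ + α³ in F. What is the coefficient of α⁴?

0

Multiply in Z/2Z[α]: (α³ + α² + 1)·(α⁴ + α³) = α⁷ + α⁵ + α⁴ + α³.
Reduce using α⁵ ≡ α⁴ + α³ + α² + 1 (mod α⁵ + α⁴ + α³ + α² + 1).
Reduced: α³ + α + 1.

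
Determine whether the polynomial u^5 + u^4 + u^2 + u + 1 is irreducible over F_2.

Yes

Write P(u) = u^5 + u^4 + u^2 + u + 1.
Check for roots in F_2: P(0) = 1; P(1) = 1.
No roots, so no linear factors.
Monic irreducibles of degree 2 over GF(2): u^2 + u + 1.
None of them divide P (all give nonzero remainder).
No irreducible factor of degree ≤ 2 exists, so P is irreducible over GF(2).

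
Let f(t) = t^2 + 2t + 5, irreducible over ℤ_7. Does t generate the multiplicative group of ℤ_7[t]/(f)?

Yes

|GF(7^2)^×| = 7^2 − 1 = 48. Prime factorization: 48 = 2^4·3.
f is primitive ⇔ t has order 48 in GF(7)[t]/(f), i.e. t^(48/q) ≠ 1 for each prime q | 48.
t^(24) mod f = 6.
t^(16) mod f = 4.
None equal 1, so t has full order 48; f is primitive.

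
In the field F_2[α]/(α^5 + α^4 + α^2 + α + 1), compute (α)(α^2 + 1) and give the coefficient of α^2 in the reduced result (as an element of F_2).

0

Multiply in F_2[α]: (α)·(α^2 + 1) = α^3 + α.
Reduced: α^3 + α.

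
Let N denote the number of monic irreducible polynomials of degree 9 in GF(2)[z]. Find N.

56

By the necklace-counting formula, N_2(9) = (1/9) Σ_{d|9} μ(9/d)·2^d.
Divisors of 9: 1, 3, 9; μ(9/d) for each: 0, -1, 1.
Σ = − 2^3 + 2^9 = 504.
N = 504/9 = 56.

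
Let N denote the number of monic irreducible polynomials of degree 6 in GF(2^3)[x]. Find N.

43596

Gauss's count: N_{8}(6) = (1/6) Σ_{d|6} μ(6/d)·8^d.
Divisors of 6: 1, 2, 3, 6; μ(6/d) for each: 1, -1, -1, 1.
Σ = 8^1 − 8^2 − 8^3 + 8^6 = 261576.
N = 261576/6 = 43596.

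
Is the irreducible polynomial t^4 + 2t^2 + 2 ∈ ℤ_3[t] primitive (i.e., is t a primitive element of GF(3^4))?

Write f(t) = t^4 + 2t^2 + 2.
|GF(3^4)^×| = 3^4 − 1 = 80. Prime factorization: 80 = 2^4·5.
f is primitive ⇔ t has order 80 in GF(3)[t]/(f), i.e. t^(80/q) ≠ 1 for each prime q | 80.
t^(40) mod f = 2.
t^(16) mod f = 1
Since t^(16) = 1, the order of t divides 16 < 80; not primitive.

No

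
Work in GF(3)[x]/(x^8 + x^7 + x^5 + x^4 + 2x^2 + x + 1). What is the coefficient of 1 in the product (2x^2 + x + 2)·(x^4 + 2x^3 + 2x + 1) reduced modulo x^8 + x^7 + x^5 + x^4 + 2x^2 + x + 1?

Multiply in GF(3)[x]: (2x^2 + x + 2)·(x^4 + 2x^3 + 2x + 1) = 2x^6 + 2x^5 + x^4 + 2x^3 + x^2 + 2x + 2.
Reduced: 2x^6 + 2x^5 + x^4 + 2x^3 + x^2 + 2x + 2.

2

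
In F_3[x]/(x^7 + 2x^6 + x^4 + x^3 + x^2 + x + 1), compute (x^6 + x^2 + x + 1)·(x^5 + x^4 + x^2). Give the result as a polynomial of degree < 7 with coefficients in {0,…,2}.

Multiply in F_3[x]: (x^6 + x^2 + x + 1)·(x^5 + x^4 + x^2) = x^11 + x^10 + x^8 + x^7 + 2x^6 + 2x^5 + 2x^4 + x^3 + x^2.
Reduce using x^7 ≡ x^6 + 2x^4 + 2x^3 + 2x^2 + 2x + 2 (mod x^7 + 2x^6 + x^4 + x^3 + x^2 + x + 1).
Reduced: x^5 + x^4 + x^3 + x.

x^5 + x^4 + x^3 + x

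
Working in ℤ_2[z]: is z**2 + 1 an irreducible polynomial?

No

Write f(z) = z**2 + 1.
Check for roots in ℤ_2: f(0) = 1; f(1) = 0 → root.
f(1) = 0, so (z − 1) divides f(z); f is reducible.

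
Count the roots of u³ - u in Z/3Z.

3

Write h(u) = u³ - u.
Evaluate at each of the 3 elements of Z/3Z:
h(0) = 0 → root; h(1) = 0 → root; h(2) = 0 → root.
Roots: {0, 1, 2}.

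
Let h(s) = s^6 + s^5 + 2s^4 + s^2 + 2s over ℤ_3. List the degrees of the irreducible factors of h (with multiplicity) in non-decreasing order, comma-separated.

1, 2, 3

Roots in ℤ_3: h(0) = 0 → root; h(1) = 1; h(2) = 1.
Linear factors from roots: (s).
Complete factorization: h(s) = (s)·(s^2 + 1)·(s^3 + s^2 + s + 2).
Factor degrees with multiplicity: 1 + 2 + 3 = 6.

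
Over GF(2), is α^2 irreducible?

Write P(α) = α^2.
Check for roots in GF(2): P(0) = 0 → root; P(1) = 1.
P(0) = 0, so (α) divides P(α); P is reducible.

No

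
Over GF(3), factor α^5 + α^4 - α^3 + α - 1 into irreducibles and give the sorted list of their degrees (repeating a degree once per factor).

Write h(α) = α^5 + α^4 - α^3 + α - 1.
Roots in GF(3): h(0) = 2; h(1) = 1; h(2) = 2.
Complete factorization: h(α) = (α^2 + 1)·(α^3 + α^2 + α - 1).
Factor degrees with multiplicity: 2 + 3 = 5.

2, 3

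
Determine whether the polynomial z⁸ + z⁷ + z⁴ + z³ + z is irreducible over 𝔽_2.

No

Write P(z) = z⁸ + z⁷ + z⁴ + z³ + z.
Check for roots in 𝔽_2: P(0) = 0 → root; P(1) = 1.
P(0) = 0, so (z) divides P(z); P is reducible.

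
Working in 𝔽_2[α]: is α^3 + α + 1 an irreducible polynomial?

Write m(α) = α^3 + α + 1.
Check for roots in 𝔽_2: m(0) = 1; m(1) = 1.
No roots. A degree-3 polynomial over a field with no linear factor is irreducible.

Yes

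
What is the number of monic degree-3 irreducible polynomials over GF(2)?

2

By the necklace-counting formula, N_2(3) = (1/3) Σ_{d|3} μ(3/d)·2^d.
Divisors of 3: 1, 3; μ(3/d) for each: -1, 1.
Σ = − 2^1 + 2^3 = 6.
N = 6/3 = 2.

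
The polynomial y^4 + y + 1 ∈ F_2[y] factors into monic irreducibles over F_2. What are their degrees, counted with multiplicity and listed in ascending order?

4

Write g(y) = y^4 + y + 1.
Roots in F_2: g(0) = 1; g(1) = 1.
Complete factorization: g(y) = (y^4 + y + 1).
Factor degrees with multiplicity: 4 = 4.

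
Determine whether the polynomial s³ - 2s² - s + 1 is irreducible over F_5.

Write m(s) = s³ - 2s² - s + 1.
Check for roots in F_5: m(0) = 1; m(1) = 4; m(2) = 4; m(3) = 2; m(4) = 4.
No roots. A degree-3 polynomial over a field with no linear factor is irreducible.

Yes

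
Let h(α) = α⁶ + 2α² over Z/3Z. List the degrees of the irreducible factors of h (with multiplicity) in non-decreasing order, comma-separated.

1, 1, 1, 1, 2

Roots in Z/3Z: h(0) = 0 → root; h(1) = 0 → root; h(2) = 0 → root.
Linear factors from roots: (α), (α + 2), (α + 1).
Complete factorization: h(α) = (α + 1)·(α + 2)·(α)^2·(α² + 1).
Factor degrees with multiplicity: 1 + 1 + 1 + 1 + 2 = 6.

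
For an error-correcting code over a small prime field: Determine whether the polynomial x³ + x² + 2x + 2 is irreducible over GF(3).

No

Write g(x) = x³ + x² + 2x + 2.
Check for roots in GF(3): g(0) = 2; g(1) = 0 → root; g(2) = 0 → root.
g(1) = 0, so (x − 1) divides g(x); g is reducible.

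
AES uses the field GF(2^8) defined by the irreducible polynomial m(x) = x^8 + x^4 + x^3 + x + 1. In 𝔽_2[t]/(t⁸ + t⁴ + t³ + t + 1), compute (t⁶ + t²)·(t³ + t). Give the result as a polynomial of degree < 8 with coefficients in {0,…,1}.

Multiply in 𝔽_2[t]: (t⁶ + t²)·(t³ + t) = t⁹ + t⁷ + t⁵ + t³.
Reduce using t⁸ ≡ t⁴ + t³ + t + 1 (mod t⁸ + t⁴ + t³ + t + 1).
Reduced: t⁷ + t⁴ + t³ + t² + t.

t^7 + t^4 + t^3 + t^2 + t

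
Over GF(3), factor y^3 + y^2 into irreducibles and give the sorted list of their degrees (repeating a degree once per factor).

Write g(y) = y^3 + y^2.
Roots in GF(3): g(0) = 0 → root; g(1) = 2; g(2) = 0 → root.
Linear factors from roots: (y), (y + 1).
Complete factorization: g(y) = (y + 1)·(y)^2.
Factor degrees with multiplicity: 1 + 1 + 1 = 3.

1, 1, 1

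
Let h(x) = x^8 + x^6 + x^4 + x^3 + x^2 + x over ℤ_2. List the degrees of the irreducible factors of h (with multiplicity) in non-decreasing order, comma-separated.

Roots in ℤ_2: h(0) = 0 → root; h(1) = 0 → root.
Linear factors from roots: (x), (x + 1).
Complete factorization: h(x) = (x)·(x + 1)^2·(x^2 + x + 1)·(x^3 + x^2 + 1).
Factor degrees with multiplicity: 1 + 1 + 1 + 2 + 3 = 8.

1, 1, 1, 2, 3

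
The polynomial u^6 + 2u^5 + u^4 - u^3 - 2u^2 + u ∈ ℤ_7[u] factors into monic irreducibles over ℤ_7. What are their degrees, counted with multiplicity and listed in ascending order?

Write f(u) = u^6 + 2u^5 + u^4 - u^3 - 2u^2 + u.
Linear factors from roots: (u), (u + 2).
Complete factorization: f(u) = (u)·(u + 2)·(u^2 + u - 1)·(u^2 - u + 3).
Factor degrees with multiplicity: 1 + 1 + 2 + 2 = 6.

1, 1, 2, 2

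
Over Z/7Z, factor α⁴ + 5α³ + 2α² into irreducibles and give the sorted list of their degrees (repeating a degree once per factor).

1, 1, 2

Write g(α) = α⁴ + 5α³ + 2α².
Linear factors from roots: (α).
Complete factorization: g(α) = (α)^2·(α² + 5α + 2).
Factor degrees with multiplicity: 1 + 1 + 2 = 4.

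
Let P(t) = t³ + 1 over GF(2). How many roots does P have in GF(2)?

1

Evaluate at each of the 2 elements of GF(2):
P(0) = 1; P(1) = 0 → root.
Roots: {1}.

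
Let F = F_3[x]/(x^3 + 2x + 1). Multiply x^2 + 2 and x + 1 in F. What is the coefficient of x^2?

1

Multiply in F_3[x]: (x^2 + 2)·(x + 1) = x^3 + x^2 + 2x + 2.
Reduce using x^3 ≡ x + 2 (mod x^3 + 2x + 1).
Reduced: x^2 + 1.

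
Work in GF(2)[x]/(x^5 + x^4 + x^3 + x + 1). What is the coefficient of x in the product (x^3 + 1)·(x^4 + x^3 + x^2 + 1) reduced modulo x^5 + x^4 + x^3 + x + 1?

0

Multiply in GF(2)[x]: (x^3 + 1)·(x^4 + x^3 + x^2 + 1) = x^7 + x^6 + x^5 + x^4 + x^2 + 1.
Reduce using x^5 ≡ x^4 + x^3 + x + 1 (mod x^5 + x^4 + x^3 + x + 1).
Reduced: x^4 + x^3 + 1.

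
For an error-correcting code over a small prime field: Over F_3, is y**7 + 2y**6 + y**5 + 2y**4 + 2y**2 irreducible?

Write f(y) = y**7 + 2y**6 + y**5 + 2y**4 + 2y**2.
Check for roots in F_3: f(0) = 0 → root; f(1) = 2; f(2) = 1.
f(0) = 0, so (y) divides f(y); f is reducible.

No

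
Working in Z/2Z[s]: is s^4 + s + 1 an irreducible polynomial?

Yes

Write g(s) = s^4 + s + 1.
Check for roots in Z/2Z: g(0) = 1; g(1) = 1.
No roots, so no linear factors.
Monic irreducibles of degree 2 over GF(2): s^2 + s + 1.
None of them divide g (all give nonzero remainder).
No irreducible factor of degree ≤ 2 exists, so g is irreducible over GF(2).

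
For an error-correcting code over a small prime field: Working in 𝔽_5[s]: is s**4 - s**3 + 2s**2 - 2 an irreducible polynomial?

No

Write P(s) = s**4 - s**3 + 2s**2 - 2.
Check for roots in 𝔽_5: P(0) = 3; P(1) = 0 → root; P(2) = 4; P(3) = 0 → root; P(4) = 2.
P(1) = 0, so (s − 1) divides P(s); P is reducible.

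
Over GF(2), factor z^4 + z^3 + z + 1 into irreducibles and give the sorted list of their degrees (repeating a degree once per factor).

1, 1, 2

Write g(z) = z^4 + z^3 + z + 1.
Roots in GF(2): g(0) = 1; g(1) = 0 → root.
Linear factors from roots: (z + 1).
Complete factorization: g(z) = (z + 1)^2·(z^2 + z + 1).
Factor degrees with multiplicity: 1 + 1 + 2 = 4.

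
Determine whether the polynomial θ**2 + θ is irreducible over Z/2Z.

Write h(θ) = θ**2 + θ.
Check for roots in Z/2Z: h(0) = 0 → root; h(1) = 0 → root.
h(0) = 0, so (θ) divides h(θ); h is reducible.

No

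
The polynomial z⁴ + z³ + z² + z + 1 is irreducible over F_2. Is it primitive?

Write f(z) = z⁴ + z³ + z² + z + 1.
|GF(2^4)^×| = 2^4 − 1 = 15. Prime factorization: 15 = 3·5.
f is primitive ⇔ z has order 15 in GF(2)[z]/(f), i.e. z^(15/q) ≠ 1 for each prime q | 15.
z^(5) mod f = 1
z^(3) mod f = z³.
Since z^(5) = 1, the order of z divides 5 < 15; not primitive.

No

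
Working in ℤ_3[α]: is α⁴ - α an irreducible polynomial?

Write h(α) = α⁴ - α.
Check for roots in ℤ_3: h(0) = 0 → root; h(1) = 0 → root; h(2) = 2.
h(0) = 0, so (α) divides h(α); h is reducible.

No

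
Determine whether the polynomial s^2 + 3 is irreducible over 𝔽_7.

No

Write g(s) = s^2 + 3.
Check for roots in 𝔽_7: g(0) = 3; g(1) = 4; g(2) = 0 → root; g(3) = 5; g(4) = 5; g(5) = 0 → root; g(6) = 4.
g(2) = 0, so (s − 2) divides g(s); g is reducible.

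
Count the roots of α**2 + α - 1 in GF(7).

Write f(α) = α**2 + α - 1.
Evaluate at each of the 7 elements of GF(7):
f(0) = 6; f(1) = 1; f(2) = 5; f(3) = 4; f(4) = 5; f(5) = 1; f(6) = 6.
No element is a root.

0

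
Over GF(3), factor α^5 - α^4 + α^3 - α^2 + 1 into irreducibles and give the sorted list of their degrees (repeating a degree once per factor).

1, 4

Write h(α) = α^5 - α^4 + α^3 - α^2 + 1.
Roots in GF(3): h(0) = 1; h(1) = 1; h(2) = 0 → root.
Linear factors from roots: (α + 1).
Complete factorization: h(α) = (α + 1)·(α^4 + α^3 - α + 1).
Factor degrees with multiplicity: 1 + 4 = 5.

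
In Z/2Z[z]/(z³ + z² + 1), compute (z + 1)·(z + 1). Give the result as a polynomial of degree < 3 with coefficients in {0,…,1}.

Multiply in Z/2Z[z]: (z + 1)·(z + 1) = z² + 1.
Reduced: z² + 1.

z^2 + 1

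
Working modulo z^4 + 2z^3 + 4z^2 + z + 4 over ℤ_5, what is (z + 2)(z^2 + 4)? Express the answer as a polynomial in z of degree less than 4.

z^3 + 2z^2 + 4z + 3

Multiply in ℤ_5[z]: (z + 2)·(z^2 + 4) = z^3 + 2z^2 + 4z + 3.
Reduced: z^3 + 2z^2 + 4z + 3.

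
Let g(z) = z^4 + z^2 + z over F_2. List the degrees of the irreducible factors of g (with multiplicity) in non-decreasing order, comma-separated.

1, 3

Roots in F_2: g(0) = 0 → root; g(1) = 1.
Linear factors from roots: (z).
Complete factorization: g(z) = (z)·(z^3 + z + 1).
Factor degrees with multiplicity: 1 + 3 = 4.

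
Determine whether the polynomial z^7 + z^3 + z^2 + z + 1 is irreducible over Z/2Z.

Yes

Write h(z) = z^7 + z^3 + z^2 + z + 1.
Check for roots in Z/2Z: h(0) = 1; h(1) = 1.
No roots, so no linear factors.
Monic irreducibles of degree 2 over GF(2): z^2 + z + 1.
None of them divide h (all give nonzero remainder).
Monic irreducibles of degree 3 over GF(2): z^3 + z + 1, z^3 + z^2 + 1.
None of them divide h (all give nonzero remainder).
No irreducible factor of degree ≤ 3 exists, so h is irreducible over GF(2).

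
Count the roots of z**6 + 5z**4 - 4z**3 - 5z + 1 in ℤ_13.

1

Write f(z) = z**6 + 5z**4 - 4z**3 - 5z + 1.
Evaluate at each of the 13 elements of ℤ_13:
f(0) = 1; f(1) = 11; f(2) = 12; f(3) = 11; f(4) = 5; f(5) = 0 → root; f(6) = 9; f(7) = 3; f(8) = 10; f(9) = 11; f(10) = 10; f(11) = 5; f(12) = 3.
Roots: {5}.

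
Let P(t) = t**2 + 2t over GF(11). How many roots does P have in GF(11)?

Evaluate at each of the 11 elements of GF(11):
P(0) = 0 → root; P(1) = 3; P(2) = 8; P(3) = 4; P(4) = 2; P(5) = 2; P(6) = 4; P(7) = 8; P(8) = 3; P(9) = 0 → root; P(10) = 10.
Roots: {0, 9}.

2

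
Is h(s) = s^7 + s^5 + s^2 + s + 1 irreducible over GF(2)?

Yes

Check for roots in GF(2): h(0) = 1; h(1) = 1.
No roots, so no linear factors.
Monic irreducibles of degree 2 over GF(2): s^2 + s + 1.
None of them divide h (all give nonzero remainder).
Monic irreducibles of degree 3 over GF(2): s^3 + s + 1, s^3 + s^2 + 1.
None of them divide h (all give nonzero remainder).
No irreducible factor of degree ≤ 3 exists, so h is irreducible over GF(2).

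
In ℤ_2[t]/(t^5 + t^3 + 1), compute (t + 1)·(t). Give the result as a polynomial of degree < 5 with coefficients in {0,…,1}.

Multiply in ℤ_2[t]: (t + 1)·(t) = t^2 + t.
Reduced: t^2 + t.

t^2 + t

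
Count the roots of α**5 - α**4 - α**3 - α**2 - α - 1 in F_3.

0

Write P(α) = α**5 - α**4 - α**3 - α**2 - α - 1.
Evaluate at each of the 3 elements of F_3:
P(0) = 2; P(1) = 2; P(2) = 1.
No element is a root.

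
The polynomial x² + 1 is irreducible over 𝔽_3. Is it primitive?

No

Write f(x) = x² + 1.
|GF(3^2)^×| = 3^2 − 1 = 8. Prime factorization: 8 = 2^3.
f is primitive ⇔ x has order 8 in GF(3)[x]/(f), i.e. x^(8/q) ≠ 1 for each prime q | 8.
x^(4) mod f = 1
Since x^(4) = 1, the order of x divides 4 < 8; not primitive.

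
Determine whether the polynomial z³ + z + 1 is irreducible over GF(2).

Write h(z) = z³ + z + 1.
Check for roots in GF(2): h(0) = 1; h(1) = 1.
No roots. A degree-3 polynomial over a field with no linear factor is irreducible.

Yes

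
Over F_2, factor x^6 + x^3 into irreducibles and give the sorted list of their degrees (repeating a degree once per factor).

Write g(x) = x^6 + x^3.
Roots in F_2: g(0) = 0 → root; g(1) = 0 → root.
Linear factors from roots: (x), (x + 1).
Complete factorization: g(x) = (x + 1)·(x)^3·(x^2 + x + 1).
Factor degrees with multiplicity: 1 + 1 + 1 + 1 + 2 = 6.

1, 1, 1, 1, 2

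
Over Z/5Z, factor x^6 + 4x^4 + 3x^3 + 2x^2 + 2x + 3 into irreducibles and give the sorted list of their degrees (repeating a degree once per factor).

1, 1, 1, 3

Write f(x) = x^6 + 4x^4 + 3x^3 + 2x^2 + 2x + 3.
Roots in Z/5Z: f(0) = 3; f(1) = 0 → root; f(2) = 2; f(3) = 1; f(4) = 0 → root.
Linear factors from roots: (x + 4), (x + 1).
Complete factorization: f(x) = (x + 4)·(x + 1)^2·(x^3 + 4x^2 + x + 2).
Factor degrees with multiplicity: 1 + 1 + 1 + 3 = 6.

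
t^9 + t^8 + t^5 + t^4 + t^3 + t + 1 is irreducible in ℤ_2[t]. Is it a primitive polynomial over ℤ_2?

Yes

Write f(t) = t^9 + t^8 + t^5 + t^4 + t^3 + t + 1.
|GF(2^9)^×| = 2^9 − 1 = 511. Prime factorization: 511 = 7·73.
f is primitive ⇔ t has order 511 in GF(2)[t]/(f), i.e. t^(511/q) ≠ 1 for each prime q | 511.
t^(73) mod f = t^8 + t^7 + t^5 + t^3 + t^2.
t^(7) mod f = t^7.
None equal 1, so t has full order 511; f is primitive.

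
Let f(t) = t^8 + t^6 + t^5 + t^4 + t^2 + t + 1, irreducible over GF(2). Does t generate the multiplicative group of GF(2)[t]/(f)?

No

|GF(2^8)^×| = 2^8 − 1 = 255. Prime factorization: 255 = 3·5·17.
f is primitive ⇔ t has order 255 in GF(2)[t]/(f), i.e. t^(255/q) ≠ 1 for each prime q | 255.
t^(85) mod f = 1
t^(51) mod f = t^6 + t^4 + t^3 + t^2 + t.
t^(15) mod f = t^7 + t^6 + t^5 + t^4 + t^3 + t^2 + t.
Since t^(85) = 1, the order of t divides 85 < 255; not primitive.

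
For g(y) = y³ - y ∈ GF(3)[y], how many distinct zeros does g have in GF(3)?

3

Evaluate at each of the 3 elements of GF(3):
g(0) = 0 → root; g(1) = 0 → root; g(2) = 0 → root.
Roots: {0, 1, 2}.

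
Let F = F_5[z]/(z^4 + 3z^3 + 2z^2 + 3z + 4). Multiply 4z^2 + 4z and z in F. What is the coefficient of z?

Multiply in F_5[z]: (4z^2 + 4z)·(z) = 4z^3 + 4z^2.
Reduced: 4z^3 + 4z^2.

0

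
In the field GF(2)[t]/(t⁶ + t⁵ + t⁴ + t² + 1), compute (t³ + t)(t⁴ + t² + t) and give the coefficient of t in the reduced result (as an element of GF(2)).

1

Multiply in GF(2)[t]: (t³ + t)·(t⁴ + t² + t) = t⁷ + t⁴ + t³ + t².
Reduce using t⁶ ≡ t⁵ + t⁴ + t² + 1 (mod t⁶ + t⁵ + t⁴ + t² + 1).
Reduced: t + 1.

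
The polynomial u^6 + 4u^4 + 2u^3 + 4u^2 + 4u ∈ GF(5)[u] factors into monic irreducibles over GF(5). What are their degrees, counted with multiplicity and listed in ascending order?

Write h(u) = u^6 + 4u^4 + 2u^3 + 4u^2 + 4u.
Roots in GF(5): h(0) = 0 → root; h(1) = 0 → root; h(2) = 3; h(3) = 0 → root; h(4) = 3.
Linear factors from roots: (u), (u + 4), (u + 2).
Complete factorization: h(u) = (u)·(u + 2)·(u + 4)^2·(u^2 + 2).
Factor degrees with multiplicity: 1 + 1 + 1 + 1 + 2 = 6.

1, 1, 1, 1, 2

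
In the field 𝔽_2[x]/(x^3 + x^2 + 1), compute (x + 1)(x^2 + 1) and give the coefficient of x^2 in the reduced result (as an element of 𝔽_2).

Multiply in 𝔽_2[x]: (x + 1)·(x^2 + 1) = x^3 + x^2 + x + 1.
Reduce using x^3 ≡ x^2 + 1 (mod x^3 + x^2 + 1).
Reduced: x.

0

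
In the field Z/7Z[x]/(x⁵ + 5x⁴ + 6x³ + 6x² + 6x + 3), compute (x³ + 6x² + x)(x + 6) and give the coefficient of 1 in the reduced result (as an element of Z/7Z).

0

Multiply in Z/7Z[x]: (x³ + 6x² + x)·(x + 6) = x⁴ + 5x³ + 2x² + 6x.
Reduced: x⁴ + 5x³ + 2x² + 6x.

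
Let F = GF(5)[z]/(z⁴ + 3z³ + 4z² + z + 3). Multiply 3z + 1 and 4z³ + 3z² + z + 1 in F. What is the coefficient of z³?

Multiply in GF(5)[z]: (3z + 1)·(4z³ + 3z² + z + 1) = 2z⁴ + 3z³ + z² + 4z + 1.
Reduce using z⁴ ≡ 2z³ + z² + 4z + 2 (mod z⁴ + 3z³ + 4z² + z + 3).
Reduced: 2z³ + 3z² + 2z.

2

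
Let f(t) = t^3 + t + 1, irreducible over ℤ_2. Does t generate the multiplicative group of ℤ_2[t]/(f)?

Yes

|GF(2^3)^×| = 2^3 − 1 = 7. Prime factorization: 7 = 7.
f is primitive ⇔ t has order 7 in GF(2)[t]/(f), i.e. t^(7/q) ≠ 1 for each prime q | 7.
t^(1) mod f = t.
None equal 1, so t has full order 7; f is primitive.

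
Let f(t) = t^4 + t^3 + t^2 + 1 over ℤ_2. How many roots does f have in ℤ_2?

Evaluate at each of the 2 elements of ℤ_2:
f(0) = 1; f(1) = 0 → root.
Roots: {1}.

1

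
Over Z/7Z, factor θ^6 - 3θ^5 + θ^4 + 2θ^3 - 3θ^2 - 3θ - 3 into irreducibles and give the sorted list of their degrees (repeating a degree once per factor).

1, 1, 1, 3

Write f(θ) = θ^6 - 3θ^5 + θ^4 + 2θ^3 - 3θ^2 - 3θ - 3.
Linear factors from roots: (θ - 2), (θ + 1).
Complete factorization: f(θ) = (θ + 1)·(θ - 2)^2·(θ^3 + θ + 1).
Factor degrees with multiplicity: 1 + 1 + 1 + 3 = 6.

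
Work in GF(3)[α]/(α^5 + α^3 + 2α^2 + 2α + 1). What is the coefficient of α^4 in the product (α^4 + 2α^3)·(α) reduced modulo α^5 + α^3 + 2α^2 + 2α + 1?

Multiply in GF(3)[α]: (α^4 + 2α^3)·(α) = α^5 + 2α^4.
Reduce using α^5 ≡ 2α^3 + α^2 + α + 2 (mod α^5 + α^3 + 2α^2 + 2α + 1).
Reduced: 2α^4 + 2α^3 + α^2 + α + 2.

2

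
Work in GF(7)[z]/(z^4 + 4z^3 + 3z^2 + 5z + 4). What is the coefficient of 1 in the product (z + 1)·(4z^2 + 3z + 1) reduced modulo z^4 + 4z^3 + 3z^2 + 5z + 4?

1

Multiply in GF(7)[z]: (z + 1)·(4z^2 + 3z + 1) = 4z^3 + 4z + 1.
Reduced: 4z^3 + 4z + 1.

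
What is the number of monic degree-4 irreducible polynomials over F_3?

The number of monic irreducibles of degree 4 over GF(3) is (1/4)·Σ_{d∣4} μ(4/d) 3^d.
Divisors of 4: 1, 2, 4; μ(4/d) for each: 0, -1, 1.
Σ = − 3^2 + 3^4 = 72.
N = 72/4 = 18.

18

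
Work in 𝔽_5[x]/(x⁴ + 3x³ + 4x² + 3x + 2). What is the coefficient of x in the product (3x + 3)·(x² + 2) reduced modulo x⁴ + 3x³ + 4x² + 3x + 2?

Multiply in 𝔽_5[x]: (3x + 3)·(x² + 2) = 3x³ + 3x² + x + 1.
Reduced: 3x³ + 3x² + x + 1.

1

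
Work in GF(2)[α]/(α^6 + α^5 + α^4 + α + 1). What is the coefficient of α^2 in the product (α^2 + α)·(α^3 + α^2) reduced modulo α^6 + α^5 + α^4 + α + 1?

Multiply in GF(2)[α]: (α^2 + α)·(α^3 + α^2) = α^5 + α^3.
Reduced: α^5 + α^3.

0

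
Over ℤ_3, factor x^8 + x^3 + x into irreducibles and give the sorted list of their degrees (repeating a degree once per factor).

1, 1, 1, 2, 3

Write f(x) = x^8 + x^3 + x.
Roots in ℤ_3: f(0) = 0 → root; f(1) = 0 → root; f(2) = 2.
Linear factors from roots: (x), (x - 1).
Complete factorization: f(x) = (x)·(x - 1)^2·(x^2 + x - 1)·(x^3 + x^2 - 1).
Factor degrees with multiplicity: 1 + 1 + 1 + 2 + 3 = 8.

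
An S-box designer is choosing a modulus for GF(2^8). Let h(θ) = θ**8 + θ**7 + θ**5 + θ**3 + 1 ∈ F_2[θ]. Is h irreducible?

Check for roots in F_2: h(0) = 1; h(1) = 1.
No roots, so no linear factors.
Monic irreducibles of degree 2 over GF(2): θ**2 + θ + 1.
None of them divide h (all give nonzero remainder).
Monic irreducibles of degree 3 over GF(2): θ**3 + θ + 1, θ**3 + θ**2 + 1.
None of them divide h (all give nonzero remainder).
Monic irreducibles of degree 4 over GF(2): θ**4 + θ + 1, θ**4 + θ**3 + 1, θ**4 + θ**3 + θ**2 + θ + 1.
None of them divide h (all give nonzero remainder).
No irreducible factor of degree ≤ 4 exists, so h is irreducible over GF(2).

Yes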